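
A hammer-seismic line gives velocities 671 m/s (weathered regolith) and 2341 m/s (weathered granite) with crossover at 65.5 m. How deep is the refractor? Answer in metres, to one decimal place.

24.4 m

h = (x_cross/2)·√((V₂−V₁)/(V₂+V₁)).
(V₂−V₁)/(V₂+V₁) = (2341−671)/(2341+671) = 0.5544; √ = 0.7446.
h = (65.5/2)·0.7446 = 24.39 m.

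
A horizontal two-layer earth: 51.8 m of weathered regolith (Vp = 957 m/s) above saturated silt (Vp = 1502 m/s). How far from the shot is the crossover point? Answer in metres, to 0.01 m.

θ_c = arcsin(957/1502) = 39.58°, so cos θ_c = 0.7707 and tᵢ = 2h cos θ_c/V₁ = 0.0834 s.
At crossover x/V₁ = x/V₂ + tᵢ ⇒ x = tᵢ/(1/V₁ − 1/V₂) = 0.08344/(1.0449e-03 − 6.6578e-04) = 220.06 m.

220.06 m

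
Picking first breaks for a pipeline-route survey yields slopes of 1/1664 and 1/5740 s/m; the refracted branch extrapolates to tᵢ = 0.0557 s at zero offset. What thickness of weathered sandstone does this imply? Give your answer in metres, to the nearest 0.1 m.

48.4 m

θ_c = arcsin(1664/5740) = 16.85°; cos θ_c = 0.9571.
tᵢ = 2h cos θ_c/V₁ ⇒ h = tᵢ·V₁/(2 cos θ_c) = 0.0557·1664/(2·0.9571) = 48.42 m.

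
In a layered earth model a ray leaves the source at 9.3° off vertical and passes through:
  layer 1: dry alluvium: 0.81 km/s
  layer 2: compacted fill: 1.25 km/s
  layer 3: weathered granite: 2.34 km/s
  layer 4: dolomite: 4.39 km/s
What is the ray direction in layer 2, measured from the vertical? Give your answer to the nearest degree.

Ray parameter p = sin 9.3° / 0.81 = 1.9951e-01 s/km.
sin θ_2 = p·V_2 = 1.9951e-01 × 1.25 = 0.2494.
θ_2 = arcsin 0.2494 = 14.44°.

14°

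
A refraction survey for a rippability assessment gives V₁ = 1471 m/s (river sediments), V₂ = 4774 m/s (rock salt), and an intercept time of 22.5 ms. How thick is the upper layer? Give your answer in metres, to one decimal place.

h = tᵢ·V₁·V₂ / (2·√(V₂²−V₁²)).
√(V₂²−V₁²) = √(4774² − 1471²) = 4541.7 m/s.
h = 0.0225 s × 1471 × 4774 / (2 × 4541.7) = 17.40 m.

17.4 m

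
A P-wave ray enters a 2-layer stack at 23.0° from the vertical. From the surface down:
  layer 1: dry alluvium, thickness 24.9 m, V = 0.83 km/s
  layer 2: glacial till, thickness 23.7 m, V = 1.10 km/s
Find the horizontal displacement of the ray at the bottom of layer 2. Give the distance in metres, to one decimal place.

Ray parameter p = sin 23.0° / 0.83 km/s = 4.7076e-01 s/km.
Layer 1: θ = 23.00°; offset = 24.9·tan 23.00° = 10.569 m.
Layer 2: sin θ = p·1.10 = 0.5178 → θ = 31.19°; offset = 23.7·tan 31.19° = 14.346 m.
Σ offsets = 24.915 m.

24.9 m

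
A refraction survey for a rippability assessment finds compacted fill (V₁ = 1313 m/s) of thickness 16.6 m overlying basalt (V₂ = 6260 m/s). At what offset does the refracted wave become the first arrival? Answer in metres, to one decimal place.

41.1 m

x_cross = 2h·√((V₂+V₁)/(V₂−V₁)).
(V₂+V₁)/(V₂−V₁) = (6260+1313)/(6260−1313) = 1.5308; √ = 1.2373.
x_cross = 2·16.6·1.2373 = 41.08 m.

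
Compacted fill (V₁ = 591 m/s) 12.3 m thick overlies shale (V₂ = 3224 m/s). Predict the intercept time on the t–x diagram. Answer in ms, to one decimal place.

40.9 ms

tᵢ = 2h·√(V₂²−V₁²)/(V₁V₂).
√(V₂²−V₁²) = √(3224²−591²) = 3169.4 m/s.
tᵢ = 2·12.3·3169.4/(591·3224) = 0.04092 s.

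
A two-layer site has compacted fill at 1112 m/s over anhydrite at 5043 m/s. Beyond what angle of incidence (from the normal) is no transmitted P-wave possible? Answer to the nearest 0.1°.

Critical incidence: sin θ_c = V₁/V₂ = 1112/5043 = 0.2205.
θ_c = arcsin 0.2205 = 12.74°.

12.7°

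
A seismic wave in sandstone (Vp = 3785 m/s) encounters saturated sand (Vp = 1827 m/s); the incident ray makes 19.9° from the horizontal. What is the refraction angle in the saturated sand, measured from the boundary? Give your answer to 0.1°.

Angle from the normal: 90° − 19.9° = 70.1°.
Snell's law: sin θ₂ = (V₂/V₁)·sin θ₁ = (1827/3785)·sin 70.1° = 0.4539.
θ₂ = sin⁻¹(0.4539) = 26.99° (from vertical).
From the interface: 90° − 26.99° = 63.01°.

63.0°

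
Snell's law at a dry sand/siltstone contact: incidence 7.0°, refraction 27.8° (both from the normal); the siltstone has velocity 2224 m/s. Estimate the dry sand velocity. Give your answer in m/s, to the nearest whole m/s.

581 m/s

sin 7.0° = 0.1219; sin 27.8° = 0.4664.
V₁ = V₂·(sin θ₁/sin θ₂) = 2224·(0.1219/0.4664) = 581.14 m/s.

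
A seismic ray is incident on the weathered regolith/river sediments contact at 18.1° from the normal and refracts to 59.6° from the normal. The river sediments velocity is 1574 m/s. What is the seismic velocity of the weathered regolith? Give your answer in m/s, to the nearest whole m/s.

sin 18.1° = 0.3107; sin 59.6° = 0.8625.
V₁ = V₂·(sin θ₁/sin θ₂) = 1574·(0.3107/0.8625) = 566.95 m/s.

567 m/s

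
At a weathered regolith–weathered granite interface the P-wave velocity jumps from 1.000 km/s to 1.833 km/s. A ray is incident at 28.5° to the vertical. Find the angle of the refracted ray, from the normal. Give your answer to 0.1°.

61.0°

Snell's law: sin θ₂ = (V₂/V₁)·sin θ₁ = (1.833/1.000)·sin 28.5° = 0.8746.
θ₂ = arcsin 0.8746 = 61.00° from the normal.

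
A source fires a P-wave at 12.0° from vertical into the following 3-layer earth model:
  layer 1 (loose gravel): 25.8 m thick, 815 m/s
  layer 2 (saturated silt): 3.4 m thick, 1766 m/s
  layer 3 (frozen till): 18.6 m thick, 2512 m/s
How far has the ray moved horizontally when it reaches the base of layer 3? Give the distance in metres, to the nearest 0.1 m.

p = sin θ₁/V₁ = sin 12.0°/815 = 2.5511e-04 s/m is conserved through the stack.
Layer 1: θ = 12.00°; offset = 25.8·tan 12.00° = 5.484 m.
Layer 2: sin θ = p·1766 = 0.4505 → θ = 26.78°; offset = 3.4·tan 26.78° = 1.716 m.
Layer 3: sin θ = p·2512 = 0.6408 → θ = 39.85°; offset = 18.6·tan 39.85° = 15.526 m.
Total horizontal offset = 22.726 m.

22.7 m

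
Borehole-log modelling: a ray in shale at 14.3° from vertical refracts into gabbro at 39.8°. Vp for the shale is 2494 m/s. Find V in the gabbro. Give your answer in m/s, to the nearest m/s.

sin 14.3° = 0.2470; sin 39.8° = 0.6401.
V₂ = V₁·(sin θ₂/sin θ₁) = 2494·(0.6401/0.2470) = 6463.32 m/s.

6463 m/s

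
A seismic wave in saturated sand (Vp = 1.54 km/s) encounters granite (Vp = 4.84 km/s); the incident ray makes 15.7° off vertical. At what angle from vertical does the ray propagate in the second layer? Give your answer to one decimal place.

58.3°

sin θ₁/V₁ = sin θ₂/V₂ ⇒ sin θ₂ = 4.84·sin 15.7°/1.54 = 4.84·0.2706/1.54 = 0.8505.
θ₂ = sin⁻¹(0.8505) = 58.26° (from vertical).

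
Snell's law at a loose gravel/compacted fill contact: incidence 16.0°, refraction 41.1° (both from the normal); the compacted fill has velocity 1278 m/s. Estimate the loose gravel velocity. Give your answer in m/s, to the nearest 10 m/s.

540 m/s

sin 16.0° = 0.2756; sin 41.1° = 0.6574.
V₁ = V₂·(sin θ₁/sin θ₂) = 1278·(0.2756/0.6574) = 535.87 m/s.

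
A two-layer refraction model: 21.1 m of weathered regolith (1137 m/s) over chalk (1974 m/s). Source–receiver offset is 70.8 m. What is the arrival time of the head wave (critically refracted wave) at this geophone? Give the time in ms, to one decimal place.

θ_c = arcsin(V₁/V₂) = arcsin(1137/1974) = 35.17°, cos θ_c = 0.8175.
Intercept time tᵢ = 2h cos θ_c / V₁ = 2·21.1·0.8175/1137 = 0.03034 s.
t = x/V₂ + tᵢ = 70.8/1974 + 0.03034 = 0.06621 s.

66.2 ms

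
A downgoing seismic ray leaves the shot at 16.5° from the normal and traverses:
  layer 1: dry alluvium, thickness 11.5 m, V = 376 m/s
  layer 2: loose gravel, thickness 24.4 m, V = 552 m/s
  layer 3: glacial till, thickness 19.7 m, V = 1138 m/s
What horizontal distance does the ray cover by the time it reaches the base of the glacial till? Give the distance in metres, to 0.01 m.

47.74 m

p = sin θ₁/V₁ = sin 16.5°/376 = 7.5536e-04 s/m is conserved through the stack.
Layer 1: θ = 16.50°; offset = 11.5·tan 16.50° = 3.4065 m.
Layer 2: sin θ = p·552 = 0.4170 → θ = 24.64°; offset = 24.4·tan 24.64° = 11.1932 m.
Layer 3: sin θ = p·1138 = 0.8596 → θ = 59.27°; offset = 19.7·tan 59.27° = 33.1412 m.
Summing the layer offsets gives 47.7409 m.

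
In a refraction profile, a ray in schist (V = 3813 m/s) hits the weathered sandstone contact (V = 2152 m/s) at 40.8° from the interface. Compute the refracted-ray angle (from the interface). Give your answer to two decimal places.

64.71°

Convert to the normal: θ₁ = 90° − 40.8° = 49.2°.
sin θ₁/V₁ = sin θ₂/V₂ ⇒ sin θ₂ = 2152·sin 49.2°/3813 = 2152·0.7570/3813 = 0.4272.
θ₂ = arcsin 0.4272 = 25.29° from the normal.
From the interface: 90° − 25.29° = 64.71°.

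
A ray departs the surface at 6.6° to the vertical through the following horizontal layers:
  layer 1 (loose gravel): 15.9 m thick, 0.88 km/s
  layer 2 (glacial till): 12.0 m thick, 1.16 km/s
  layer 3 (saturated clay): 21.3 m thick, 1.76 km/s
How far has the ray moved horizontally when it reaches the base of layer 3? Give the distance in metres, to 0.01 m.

Apply Snell's law at each interface; in layer i the horizontal offset is hᵢ·tan θᵢ.
Layer 1: θ = 6.60°; offset = 15.9·tan 6.60° = 1.8397 m.
Layer 2: sin θ = 1.16·sin 6.6°/0.88 = 0.1515, θ = 8.71°; offset = 12.0·tan 8.71° = 1.8393 m.
Layer 3: sin θ = 1.76·sin 6.6°/0.88 = 0.2299, θ = 13.29°; offset = 21.3·tan 13.29° = 5.0311 m.
Total horizontal offset = 8.7101 m.

8.71 m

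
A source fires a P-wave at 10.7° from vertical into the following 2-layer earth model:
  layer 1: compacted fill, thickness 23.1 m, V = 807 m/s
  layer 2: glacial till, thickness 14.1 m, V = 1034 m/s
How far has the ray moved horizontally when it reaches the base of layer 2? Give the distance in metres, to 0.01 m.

Apply Snell's law at each interface; in layer i the horizontal offset is hᵢ·tan θᵢ.
Layer 1: θ = 10.70°; offset = 23.1·tan 10.70° = 4.3648 m.
Layer 2: sin θ = 1034·sin 10.7°/807 = 0.2379, θ = 13.76°; offset = 14.1·tan 13.76° = 3.4534 m.
Σ offsets = 7.8182 m.

7.82 m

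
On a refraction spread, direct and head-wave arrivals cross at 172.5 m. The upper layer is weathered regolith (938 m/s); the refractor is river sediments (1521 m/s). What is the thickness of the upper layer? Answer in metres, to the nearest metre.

42 m

h = (x_cross/2)·√((V₂−V₁)/(V₂+V₁)).
(V₂−V₁)/(V₂+V₁) = (1521−938)/(1521+938) = 0.2371; √ = 0.4869.
h = (172.5/2)·0.4869 = 42.00 m.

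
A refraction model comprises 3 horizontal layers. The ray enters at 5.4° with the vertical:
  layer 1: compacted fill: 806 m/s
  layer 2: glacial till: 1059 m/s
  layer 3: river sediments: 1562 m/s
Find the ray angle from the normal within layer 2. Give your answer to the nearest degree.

7°

Snell's law across each interface conserves sin θ / V, so sin θ_2 = V_2·sin θ₁/V₁.
sin θ_2 = 1059 × sin 5.4° / 806 = 0.1236.
θ_2 = 7.10° from the vertical.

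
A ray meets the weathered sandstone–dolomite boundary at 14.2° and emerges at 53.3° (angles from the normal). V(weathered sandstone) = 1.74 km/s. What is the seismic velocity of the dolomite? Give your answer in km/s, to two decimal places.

5.69 km/s

sin 14.2° = 0.2453; sin 53.3° = 0.8018.
V₂ = V₁·(sin θ₂/sin θ₁) = 1.74·(0.8018/0.2453) = 5.69 km/s.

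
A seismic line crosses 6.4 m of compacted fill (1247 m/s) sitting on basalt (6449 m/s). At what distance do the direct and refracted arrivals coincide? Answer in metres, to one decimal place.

θ_c = arcsin(1247/6449) = 11.15°, so cos θ_c = 0.9811 and tᵢ = 2h cos θ_c/V₁ = 0.0101 s.
At crossover x/V₁ = x/V₂ + tᵢ ⇒ x = tᵢ/(1/V₁ − 1/V₂) = 0.01007/(8.0192e-04 − 1.5506e-04) = 15.57 m.

15.6 m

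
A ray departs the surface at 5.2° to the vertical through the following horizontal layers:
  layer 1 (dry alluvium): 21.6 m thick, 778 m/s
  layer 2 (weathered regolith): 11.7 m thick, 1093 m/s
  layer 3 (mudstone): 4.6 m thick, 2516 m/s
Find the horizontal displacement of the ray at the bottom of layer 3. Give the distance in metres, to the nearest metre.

5 m

Ray parameter p = sin 5.2° / 778 m/s = 1.1649e-04 s/m.
Layer 1: θ = 5.20°; offset = 21.6·tan 5.20° = 1.966 m.
Layer 2: sin θ = p·1093 = 0.1273 → θ = 7.32°; offset = 11.7·tan 7.32° = 1.502 m.
Layer 3: sin θ = p·2516 = 0.2931 → θ = 17.04°; offset = 4.6·tan 17.04° = 1.410 m.
Summing the layer offsets gives 4.878 m.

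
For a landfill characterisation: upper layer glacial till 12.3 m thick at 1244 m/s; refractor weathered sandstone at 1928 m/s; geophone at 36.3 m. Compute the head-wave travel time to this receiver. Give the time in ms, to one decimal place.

33.9 ms

θ_c = arcsin(V₁/V₂) = arcsin(1244/1928) = 40.18°, cos θ_c = 0.7640.
Intercept time tᵢ = 2h cos θ_c / V₁ = 2·12.3·0.7640/1244 = 0.01511 s.
t = x/V₂ + tᵢ = 36.3/1928 + 0.01511 = 0.03394 s.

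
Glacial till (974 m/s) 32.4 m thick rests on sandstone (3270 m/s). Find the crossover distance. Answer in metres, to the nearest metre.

θ_c = arcsin(974/3270) = 17.33°, so cos θ_c = 0.9546 and tᵢ = 2h cos θ_c/V₁ = 0.0635 s.
At crossover x/V₁ = x/V₂ + tᵢ ⇒ x = tᵢ/(1/V₁ − 1/V₂) = 0.06351/(1.0267e-03 − 3.0581e-04) = 88.10 m.

88 m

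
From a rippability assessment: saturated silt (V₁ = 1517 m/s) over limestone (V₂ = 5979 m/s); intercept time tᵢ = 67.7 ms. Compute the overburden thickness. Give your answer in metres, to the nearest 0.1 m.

53.1 m

h = tᵢ·V₁·V₂ / (2·√(V₂²−V₁²)).
√(V₂²−V₁²) = √(5979² − 1517²) = 5783.4 m/s.
h = 0.0677 s × 1517 × 5979 / (2 × 5783.4) = 53.09 m.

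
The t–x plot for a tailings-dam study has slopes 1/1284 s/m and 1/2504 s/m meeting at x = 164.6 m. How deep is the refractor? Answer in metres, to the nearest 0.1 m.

46.7 m

h = (x_cross/2)·√((V₂−V₁)/(V₂+V₁)).
(V₂−V₁)/(V₂+V₁) = (2504−1284)/(2504+1284) = 0.3221; √ = 0.5675.
h = (164.6/2)·0.5675 = 46.71 m.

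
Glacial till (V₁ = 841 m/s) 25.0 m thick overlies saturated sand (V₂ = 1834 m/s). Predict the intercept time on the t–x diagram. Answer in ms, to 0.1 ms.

θ_c = arcsin(V₁/V₂) = arcsin(841/1834) = 27.29°; cos θ_c = 0.8887.
tᵢ = 2h·cos θ_c / V₁ = 2·25.0·0.8887 / 841 = 0.05283 s.

52.8 ms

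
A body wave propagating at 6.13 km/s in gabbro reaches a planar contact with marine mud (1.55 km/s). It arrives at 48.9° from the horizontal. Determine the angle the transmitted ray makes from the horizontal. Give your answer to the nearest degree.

80°

Convert to the normal: θ₁ = 90° − 48.9° = 41.1°.
sin θ₁/V₁ = sin θ₂/V₂ ⇒ sin θ₂ = 1.55·sin 41.1°/6.13 = 1.55·0.6574/6.13 = 0.1662.
θ₂ = arcsin 0.1662 = 9.57° from the normal.
From the interface: 90° − 9.57° = 80.43°.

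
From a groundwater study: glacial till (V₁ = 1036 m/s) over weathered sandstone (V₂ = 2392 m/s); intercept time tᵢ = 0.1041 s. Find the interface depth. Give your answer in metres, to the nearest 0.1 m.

59.8 m

θ_c = arcsin(1036/2392) = 25.67°; cos θ_c = 0.9013.
tᵢ = 2h cos θ_c/V₁ ⇒ h = tᵢ·V₁/(2 cos θ_c) = 0.1041·1036/(2·0.9013) = 59.83 m.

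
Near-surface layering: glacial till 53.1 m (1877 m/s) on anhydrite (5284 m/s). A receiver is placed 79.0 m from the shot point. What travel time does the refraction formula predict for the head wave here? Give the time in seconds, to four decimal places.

0.0678 s

θ_c = arcsin(V₁/V₂) = arcsin(1877/5284) = 20.81°, cos θ_c = 0.9348.
Intercept time tᵢ = 2h cos θ_c / V₁ = 2·53.1·0.9348/1877 = 0.05289 s.
t = x/V₂ + tᵢ = 79.0/5284 + 0.05289 = 0.06784 s.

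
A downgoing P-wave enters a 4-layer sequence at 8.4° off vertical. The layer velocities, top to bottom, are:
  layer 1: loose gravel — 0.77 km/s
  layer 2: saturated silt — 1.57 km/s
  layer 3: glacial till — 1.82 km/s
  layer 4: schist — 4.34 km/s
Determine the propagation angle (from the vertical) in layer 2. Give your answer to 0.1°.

17.3°

Ray parameter p = sin 8.4° / 0.77 = 1.8972e-01 s/km.
sin θ_2 = p·V_2 = 1.8972e-01 × 1.57 = 0.2979.
θ_2 = arcsin 0.2979 = 17.33°.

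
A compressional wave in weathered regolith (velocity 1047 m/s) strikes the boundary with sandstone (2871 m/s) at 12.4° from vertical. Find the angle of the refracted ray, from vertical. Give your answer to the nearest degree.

sin θ₁/V₁ = sin θ₂/V₂ ⇒ sin θ₂ = 2871·sin 12.4°/1047 = 2871·0.2147/1047 = 0.5888.
θ₂ = arcsin 0.5888 = 36.07° from the normal.

36°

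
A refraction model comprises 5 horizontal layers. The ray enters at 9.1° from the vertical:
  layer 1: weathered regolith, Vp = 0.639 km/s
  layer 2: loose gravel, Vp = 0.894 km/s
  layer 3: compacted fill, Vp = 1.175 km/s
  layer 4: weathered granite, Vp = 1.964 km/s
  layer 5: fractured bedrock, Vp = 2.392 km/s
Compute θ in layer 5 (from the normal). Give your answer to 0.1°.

Snell's law across each interface conserves sin θ / V, so sin θ_5 = V_5·sin θ₁/V₁.
sin θ_5 = 2.392 × sin 9.1° / 0.639 = 0.5920.
θ_5 = 36.30° from the vertical.

36.3°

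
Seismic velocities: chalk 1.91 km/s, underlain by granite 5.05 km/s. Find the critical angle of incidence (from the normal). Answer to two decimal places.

22.22°

At critical incidence the refracted ray runs along the interface (θ₂ = 90°), so sin θ_c = V₁/V₂.
θ_c = arcsin(1.91/5.05) = arcsin 0.3782 = 22.22°.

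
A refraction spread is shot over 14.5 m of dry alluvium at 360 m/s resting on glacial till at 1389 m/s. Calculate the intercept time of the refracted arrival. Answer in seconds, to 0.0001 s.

θ_c = arcsin(V₁/V₂) = arcsin(360/1389) = 15.02°; cos θ_c = 0.9658.
tᵢ = 2h·cos θ_c / V₁ = 2·14.5·0.9658 / 360 = 0.07780 s.

0.0778 s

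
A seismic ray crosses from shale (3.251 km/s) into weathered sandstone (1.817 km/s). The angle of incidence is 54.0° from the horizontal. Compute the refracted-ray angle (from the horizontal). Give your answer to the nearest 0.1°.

70.8°

Convert to the normal: θ₁ = 90° − 54.0° = 36.0°.
sin θ₁/V₁ = sin θ₂/V₂ ⇒ sin θ₂ = 1.817·sin 36.0°/3.251 = 1.817·0.5878/3.251 = 0.3285.
θ₂ = arcsin 0.3285 = 19.18° from the normal.
From the interface: 90° − 19.18° = 70.82°.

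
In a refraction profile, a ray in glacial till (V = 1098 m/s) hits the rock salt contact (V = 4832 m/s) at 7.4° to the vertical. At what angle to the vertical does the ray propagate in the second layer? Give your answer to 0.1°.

sin θ₁/V₁ = sin θ₂/V₂ ⇒ sin θ₂ = 4832·sin 7.4°/1098 = 4832·0.1288/1098 = 0.5668.
θ₂ = sin⁻¹(0.5668) = 34.53° (from vertical).

34.5°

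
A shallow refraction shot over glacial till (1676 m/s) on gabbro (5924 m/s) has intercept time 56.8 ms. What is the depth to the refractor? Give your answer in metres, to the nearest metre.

h = tᵢ·V₁·V₂ / (2·√(V₂²−V₁²)).
√(V₂²−V₁²) = √(5924² − 1676²) = 5682.0 m/s.
h = 0.0568 s × 1676 × 5924 / (2 × 5682.0) = 49.63 m.

50 m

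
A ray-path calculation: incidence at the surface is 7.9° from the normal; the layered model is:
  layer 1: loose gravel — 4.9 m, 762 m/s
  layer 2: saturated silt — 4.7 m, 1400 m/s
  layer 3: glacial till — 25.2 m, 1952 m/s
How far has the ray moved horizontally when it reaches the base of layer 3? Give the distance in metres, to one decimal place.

11.4 m

p = sin θ₁/V₁ = sin 7.9°/762 = 1.8037e-04 s/m is conserved through the stack.
Layer 1: θ = 7.90°; offset = 4.9·tan 7.90° = 0.680 m.
Layer 2: sin θ = p·1400 = 0.2525 → θ = 14.63°; offset = 4.7·tan 14.63° = 1.227 m.
Layer 3: sin θ = p·1952 = 0.3521 → θ = 20.62°; offset = 25.2·tan 20.62° = 9.480 m.
Summing the layer offsets gives 11.386 m.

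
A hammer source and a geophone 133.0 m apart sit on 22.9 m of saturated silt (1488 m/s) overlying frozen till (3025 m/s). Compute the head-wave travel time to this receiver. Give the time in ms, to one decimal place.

70.8 ms

θ_c = arcsin(V₁/V₂) = arcsin(1488/3025) = 29.47°, cos θ_c = 0.8707.
Intercept time tᵢ = 2h cos θ_c / V₁ = 2·22.9·0.8707/1488 = 0.02680 s.
t = x/V₂ + tᵢ = 133.0/3025 + 0.02680 = 0.07077 s.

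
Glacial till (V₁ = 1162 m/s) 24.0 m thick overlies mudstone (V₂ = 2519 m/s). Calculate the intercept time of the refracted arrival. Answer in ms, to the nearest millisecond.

37 ms

θ_c = arcsin(V₁/V₂) = arcsin(1162/2519) = 27.47°; cos θ_c = 0.8872.
tᵢ = 2h·cos θ_c / V₁ = 2·24.0·0.8872 / 1162 = 0.03665 s.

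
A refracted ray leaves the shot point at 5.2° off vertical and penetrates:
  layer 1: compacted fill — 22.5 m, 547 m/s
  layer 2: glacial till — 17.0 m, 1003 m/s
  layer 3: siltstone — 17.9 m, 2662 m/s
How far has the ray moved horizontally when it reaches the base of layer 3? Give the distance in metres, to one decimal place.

Apply Snell's law at each interface; in layer i the horizontal offset is hᵢ·tan θᵢ.
Layer 1: θ = 5.20°; offset = 22.5·tan 5.20° = 2.048 m.
Layer 2: sin θ = 1003·sin 5.2°/547 = 0.1662, θ = 9.57°; offset = 17.0·tan 9.57° = 2.865 m.
Layer 3: sin θ = 2662·sin 5.2°/547 = 0.4411, θ = 26.17°; offset = 17.9·tan 26.17° = 8.797 m.
Summing the layer offsets gives 13.710 m.

13.7 m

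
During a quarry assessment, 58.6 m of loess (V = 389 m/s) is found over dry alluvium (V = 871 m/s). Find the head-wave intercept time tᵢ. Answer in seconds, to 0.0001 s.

0.2696 s

tᵢ = 2h·√(V₂²−V₁²)/(V₁V₂).
√(V₂²−V₁²) = √(871²−389²) = 779.3 m/s.
tᵢ = 2·58.6·779.3/(389·871) = 0.26957 s.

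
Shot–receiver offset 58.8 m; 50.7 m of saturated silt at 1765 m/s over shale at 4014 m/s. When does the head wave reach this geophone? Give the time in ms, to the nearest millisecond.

θ_c = arcsin(V₁/V₂) = arcsin(1765/4014) = 26.09°, cos θ_c = 0.8981.
Intercept time tᵢ = 2h cos θ_c / V₁ = 2·50.7·0.8981/1765 = 0.05160 s.
t = x/V₂ + tᵢ = 58.8/4014 + 0.05160 = 0.06625 s.

66 ms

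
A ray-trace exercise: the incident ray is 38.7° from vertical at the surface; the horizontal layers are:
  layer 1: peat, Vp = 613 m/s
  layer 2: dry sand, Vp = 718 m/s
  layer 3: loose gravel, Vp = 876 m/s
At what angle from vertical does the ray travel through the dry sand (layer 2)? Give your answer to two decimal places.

47.08°

Snell's law across each interface conserves sin θ / V, so sin θ_2 = V_2·sin θ₁/V₁.
sin θ_2 = 718 × sin 38.7° / 613 = 0.7323.
θ_2 = arcsin 0.7323 = 47.08°.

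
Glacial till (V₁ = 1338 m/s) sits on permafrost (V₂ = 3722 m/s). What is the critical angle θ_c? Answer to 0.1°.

21.1°

At critical incidence the refracted ray runs along the interface (θ₂ = 90°), so sin θ_c = V₁/V₂.
θ_c = arcsin(1338/3722) = arcsin 0.3595 = 21.07°.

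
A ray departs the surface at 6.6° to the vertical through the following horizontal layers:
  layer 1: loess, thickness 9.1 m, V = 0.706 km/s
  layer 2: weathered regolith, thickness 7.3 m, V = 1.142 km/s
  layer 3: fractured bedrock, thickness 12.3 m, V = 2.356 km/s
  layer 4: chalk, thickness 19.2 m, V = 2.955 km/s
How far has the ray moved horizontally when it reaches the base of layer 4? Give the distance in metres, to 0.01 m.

18.08 m

Apply Snell's law at each interface; in layer i the horizontal offset is hᵢ·tan θᵢ.
Layer 1: θ = 6.60°; offset = 9.1·tan 6.60° = 1.0529 m.
Layer 2: sin θ = 1.142·sin 6.6°/0.706 = 0.1859, θ = 10.71°; offset = 7.3·tan 10.71° = 1.3813 m.
Layer 3: sin θ = 2.356·sin 6.6°/0.706 = 0.3836, θ = 22.55°; offset = 12.3·tan 22.55° = 5.1085 m.
Layer 4: sin θ = 2.955·sin 6.6°/0.706 = 0.4811, θ = 28.76°; offset = 19.2·tan 28.76° = 10.5360 m.
Total horizontal offset = 18.0786 m.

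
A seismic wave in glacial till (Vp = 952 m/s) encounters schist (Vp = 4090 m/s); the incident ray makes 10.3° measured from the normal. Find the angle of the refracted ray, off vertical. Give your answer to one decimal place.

50.2°

sin θ₁/V₁ = sin θ₂/V₂ ⇒ sin θ₂ = 4090·sin 10.3°/952 = 4090·0.1788/952 = 0.7682.
θ₂ = arcsin 0.7682 = 50.19° from the normal.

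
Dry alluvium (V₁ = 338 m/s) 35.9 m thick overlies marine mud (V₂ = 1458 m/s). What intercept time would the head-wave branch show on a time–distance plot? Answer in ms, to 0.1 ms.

θ_c = arcsin(V₁/V₂) = arcsin(338/1458) = 13.40°; cos θ_c = 0.9728.
tᵢ = 2h·cos θ_c / V₁ = 2·35.9·0.9728 / 338 = 0.20664 s.

206.6 ms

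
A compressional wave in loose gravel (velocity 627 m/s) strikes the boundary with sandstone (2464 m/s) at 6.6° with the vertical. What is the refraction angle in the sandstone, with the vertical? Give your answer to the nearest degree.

Snell's law: sin θ₂ = (V₂/V₁)·sin θ₁ = (2464/627)·sin 6.6° = 0.4517.
θ₂ = arcsin 0.4517 = 26.85° from the normal.

27°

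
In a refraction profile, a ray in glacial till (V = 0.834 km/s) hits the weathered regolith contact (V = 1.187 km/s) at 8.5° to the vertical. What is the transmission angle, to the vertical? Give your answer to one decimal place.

Snell's law: sin θ₂ = (V₂/V₁)·sin θ₁ = (1.187/0.834)·sin 8.5° = 0.2104.
θ₂ = arcsin 0.2104 = 12.14° from the normal.

12.1°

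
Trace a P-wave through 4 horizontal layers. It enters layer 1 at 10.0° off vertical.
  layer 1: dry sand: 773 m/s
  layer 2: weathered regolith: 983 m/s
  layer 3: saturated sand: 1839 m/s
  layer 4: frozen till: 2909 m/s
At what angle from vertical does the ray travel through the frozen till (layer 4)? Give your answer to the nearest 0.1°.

40.8°

Snell's law across each interface conserves sin θ / V, so sin θ_4 = V_4·sin θ₁/V₁.
sin θ_4 = 2909 × sin 10.0° / 773 = 0.6535.
θ_4 = 40.80° from the vertical.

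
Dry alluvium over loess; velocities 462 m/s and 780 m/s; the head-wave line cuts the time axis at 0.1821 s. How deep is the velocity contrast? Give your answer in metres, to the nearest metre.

52 m

h = tᵢ·V₁·V₂ / (2·√(V₂²−V₁²)).
√(V₂²−V₁²) = √(780² − 462²) = 628.5 m/s.
h = 0.1821 s × 462 × 780 / (2 × 628.5) = 52.21 m.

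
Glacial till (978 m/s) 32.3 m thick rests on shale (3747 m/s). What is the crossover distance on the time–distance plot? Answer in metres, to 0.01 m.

x_cross = 2h·√((V₂+V₁)/(V₂−V₁)).
(V₂+V₁)/(V₂−V₁) = (3747+978)/(3747−978) = 1.7064; √ = 1.3063.
x_cross = 2·32.3·1.3063 = 84.39 m.

84.39 m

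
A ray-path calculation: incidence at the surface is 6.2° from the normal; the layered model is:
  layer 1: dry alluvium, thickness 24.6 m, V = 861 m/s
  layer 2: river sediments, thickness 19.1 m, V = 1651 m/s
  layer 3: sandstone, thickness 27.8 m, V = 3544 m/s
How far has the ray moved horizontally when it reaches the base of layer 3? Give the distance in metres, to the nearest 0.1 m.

Apply Snell's law at each interface; in layer i the horizontal offset is hᵢ·tan θᵢ.
Layer 1: θ = 6.20°; offset = 24.6·tan 6.20° = 2.672 m.
Layer 2: sin θ = 1651·sin 6.2°/861 = 0.2071, θ = 11.95°; offset = 19.1·tan 11.95° = 4.043 m.
Layer 3: sin θ = 3544·sin 6.2°/861 = 0.4445, θ = 26.39°; offset = 27.8·tan 26.39° = 13.796 m.
Total horizontal offset = 20.512 m.

20.5 m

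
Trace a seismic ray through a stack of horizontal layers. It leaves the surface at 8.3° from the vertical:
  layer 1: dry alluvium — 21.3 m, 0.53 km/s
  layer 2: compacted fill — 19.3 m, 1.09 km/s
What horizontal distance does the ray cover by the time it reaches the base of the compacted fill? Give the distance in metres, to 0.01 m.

p = sin θ₁/V₁ = sin 8.3°/0.53 = 2.7237e-01 s/km is conserved through the stack.
Layer 1: θ = 8.30°; offset = 21.3·tan 8.30° = 3.1073 m.
Layer 2: sin θ = p·1.09 = 0.2969 → θ = 17.27°; offset = 19.3·tan 17.27° = 6.0004 m.
Total horizontal offset = 9.1077 m.

9.11 m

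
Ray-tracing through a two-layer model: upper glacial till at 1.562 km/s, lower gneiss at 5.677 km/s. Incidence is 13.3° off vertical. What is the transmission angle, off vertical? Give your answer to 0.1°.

56.7°

Snell's law: sin θ₂ = (V₂/V₁)·sin θ₁ = (5.677/1.562)·sin 13.3° = 0.8361.
θ₂ = sin⁻¹(0.8361) = 56.73° (from vertical).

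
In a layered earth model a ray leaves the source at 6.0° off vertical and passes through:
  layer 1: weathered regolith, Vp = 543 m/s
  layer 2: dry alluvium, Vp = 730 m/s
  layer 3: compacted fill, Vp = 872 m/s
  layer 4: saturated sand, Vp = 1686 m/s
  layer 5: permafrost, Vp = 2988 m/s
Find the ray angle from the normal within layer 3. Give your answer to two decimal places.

Snell's law across each interface conserves sin θ / V, so sin θ_3 = V_3·sin θ₁/V₁.
sin θ_3 = 872 × sin 6.0° / 543 = 0.1679.
θ_3 = 9.66° from the vertical.

9.66°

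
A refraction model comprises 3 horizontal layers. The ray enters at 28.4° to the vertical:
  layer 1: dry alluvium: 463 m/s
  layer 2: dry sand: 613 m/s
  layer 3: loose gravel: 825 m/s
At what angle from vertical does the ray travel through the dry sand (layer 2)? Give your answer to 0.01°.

39.03°

Ray parameter p = sin 28.4° / 463 = 1.0273e-03 s/m.
sin θ_2 = p·V_2 = 1.0273e-03 × 613 = 0.6297.
θ_2 = 39.03° from the vertical.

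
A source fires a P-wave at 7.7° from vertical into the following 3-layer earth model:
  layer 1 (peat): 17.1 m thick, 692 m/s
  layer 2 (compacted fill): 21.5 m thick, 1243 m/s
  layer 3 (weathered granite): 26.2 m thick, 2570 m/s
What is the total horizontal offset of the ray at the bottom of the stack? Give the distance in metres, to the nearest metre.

p = sin θ₁/V₁ = sin 7.7°/692 = 1.9362e-04 s/m is conserved through the stack.
Layer 1: θ = 7.70°; offset = 17.1·tan 7.70° = 2.312 m.
Layer 2: sin θ = p·1243 = 0.2407 → θ = 13.93°; offset = 21.5·tan 13.93° = 5.331 m.
Layer 3: sin θ = p·2570 = 0.4976 → θ = 29.84°; offset = 26.2·tan 29.84° = 15.030 m.
Total horizontal offset = 22.673 m.

23 m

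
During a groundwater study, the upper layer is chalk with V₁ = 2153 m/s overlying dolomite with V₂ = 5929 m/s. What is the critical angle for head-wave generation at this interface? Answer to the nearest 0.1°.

Critical incidence: sin θ_c = V₁/V₂ = 2153/5929 = 0.3631.
θ_c = arcsin 0.3631 = 21.29°.

21.3°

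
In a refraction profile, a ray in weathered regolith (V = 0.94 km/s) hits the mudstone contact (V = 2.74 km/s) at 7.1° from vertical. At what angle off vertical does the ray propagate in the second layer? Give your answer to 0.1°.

21.1°

Snell's law: sin θ₂ = (V₂/V₁)·sin θ₁ = (2.74/0.94)·sin 7.1° = 0.3603.
θ₂ = arcsin 0.3603 = 21.12° from the normal.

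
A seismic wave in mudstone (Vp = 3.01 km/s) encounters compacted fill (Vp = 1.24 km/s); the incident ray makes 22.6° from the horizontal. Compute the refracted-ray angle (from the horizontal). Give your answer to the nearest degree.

68°

Angle from the normal: 90° − 22.6° = 67.4°.
sin θ₁/V₁ = sin θ₂/V₂ ⇒ sin θ₂ = 1.24·sin 67.4°/3.01 = 1.24·0.9232/3.01 = 0.3803.
θ₂ = arcsin 0.3803 = 22.35° from the normal.
From the interface: 90° − 22.35° = 67.65°.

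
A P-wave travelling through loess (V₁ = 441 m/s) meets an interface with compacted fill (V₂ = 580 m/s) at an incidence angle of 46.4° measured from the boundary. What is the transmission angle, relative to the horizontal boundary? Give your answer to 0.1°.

24.9°

Convert to the normal: θ₁ = 90° − 46.4° = 43.6°.
sin θ₁/V₁ = sin θ₂/V₂ ⇒ sin θ₂ = 580·sin 43.6°/441 = 580·0.6896/441 = 0.9070.
θ₂ = sin⁻¹(0.9070) = 65.09° (from vertical).
From the interface: 90° − 65.09° = 24.91°.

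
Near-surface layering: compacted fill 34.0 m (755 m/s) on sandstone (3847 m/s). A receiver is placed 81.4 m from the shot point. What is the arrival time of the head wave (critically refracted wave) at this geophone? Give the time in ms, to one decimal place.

109.5 ms

t = x/V₂ + 2h·√(V₂²−V₁²)/(V₁V₂).
√(V₂²−V₁²) = √(3847²−755²) = 3772.2 m/s; delay term = 2·34.0·3772.2/(755·3847) = 0.08831 s.
t = 81.4/3847 + 0.08831 = 0.10947 s.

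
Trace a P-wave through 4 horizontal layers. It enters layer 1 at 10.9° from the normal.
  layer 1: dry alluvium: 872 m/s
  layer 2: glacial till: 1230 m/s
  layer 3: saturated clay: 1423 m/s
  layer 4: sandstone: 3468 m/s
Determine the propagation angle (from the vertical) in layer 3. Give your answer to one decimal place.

Ray parameter p = sin 10.9° / 872 = 2.1685e-04 s/m.
sin θ_3 = p·V_3 = 2.1685e-04 × 1423 = 0.3086.
θ_3 = 17.97° from the vertical.

18.0°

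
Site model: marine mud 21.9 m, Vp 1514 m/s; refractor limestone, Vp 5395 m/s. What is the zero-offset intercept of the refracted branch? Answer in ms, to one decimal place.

θ_c = arcsin(V₁/V₂) = arcsin(1514/5395) = 16.30°; cos θ_c = 0.9598.
tᵢ = 2h·cos θ_c / V₁ = 2·21.9·0.9598 / 1514 = 0.02777 s.

27.8 ms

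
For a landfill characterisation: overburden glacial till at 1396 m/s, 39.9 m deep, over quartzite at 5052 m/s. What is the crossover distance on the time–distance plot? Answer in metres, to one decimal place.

θ_c = arcsin(1396/5052) = 16.04°, so cos θ_c = 0.9611 and tᵢ = 2h cos θ_c/V₁ = 0.0549 s.
At crossover x/V₁ = x/V₂ + tᵢ ⇒ x = tᵢ/(1/V₁ − 1/V₂) = 0.05494/(7.1633e-04 − 1.9794e-04) = 105.98 m.

106.0 m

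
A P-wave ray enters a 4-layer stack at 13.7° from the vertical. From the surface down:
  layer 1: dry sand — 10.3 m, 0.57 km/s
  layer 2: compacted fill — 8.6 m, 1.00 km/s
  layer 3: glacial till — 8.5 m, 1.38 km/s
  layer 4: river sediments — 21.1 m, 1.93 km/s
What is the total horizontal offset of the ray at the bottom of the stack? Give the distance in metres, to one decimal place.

40.7 m

p = sin θ₁/V₁ = sin 13.7°/0.57 = 4.1551e-01 s/km is conserved through the stack.
Layer 1: θ = 13.70°; offset = 10.3·tan 13.70° = 2.511 m.
Layer 2: sin θ = p·1.00 = 0.4155 → θ = 24.55°; offset = 8.6·tan 24.55° = 3.929 m.
Layer 3: sin θ = p·1.38 = 0.5734 → θ = 34.99°; offset = 8.5·tan 34.99° = 5.949 m.
Layer 4: sin θ = p·1.93 = 0.8019 → θ = 53.31°; offset = 21.1·tan 53.31° = 28.323 m.
Total horizontal offset = 40.711 m.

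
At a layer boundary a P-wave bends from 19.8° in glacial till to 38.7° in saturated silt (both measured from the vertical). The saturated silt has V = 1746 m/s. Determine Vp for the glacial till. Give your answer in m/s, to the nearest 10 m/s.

950 m/s

sin 19.8° = 0.3387; sin 38.7° = 0.6252.
V₁ = V₂·(sin θ₁/sin θ₂) = 1746·(0.3387/0.6252) = 945.93 m/s.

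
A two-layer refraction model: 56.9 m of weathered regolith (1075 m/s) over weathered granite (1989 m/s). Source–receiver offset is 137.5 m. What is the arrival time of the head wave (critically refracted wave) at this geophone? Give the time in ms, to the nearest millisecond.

θ_c = arcsin(V₁/V₂) = arcsin(1075/1989) = 32.72°, cos θ_c = 0.8414.
Intercept time tᵢ = 2h cos θ_c / V₁ = 2·56.9·0.8414/1075 = 0.08907 s.
t = x/V₂ + tᵢ = 137.5/1989 + 0.08907 = 0.15820 s.

158 ms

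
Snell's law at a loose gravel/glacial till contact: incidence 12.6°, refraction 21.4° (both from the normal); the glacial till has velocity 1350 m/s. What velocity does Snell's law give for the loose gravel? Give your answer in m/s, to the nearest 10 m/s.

sin 12.6° = 0.2181; sin 21.4° = 0.3649.
V₁ = V₂·(sin θ₁/sin θ₂) = 1350·(0.2181/0.3649) = 807.10 m/s.

810 m/s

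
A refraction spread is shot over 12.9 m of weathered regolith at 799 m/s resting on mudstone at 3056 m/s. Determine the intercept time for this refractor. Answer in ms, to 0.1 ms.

θ_c = arcsin(V₁/V₂) = arcsin(799/3056) = 15.16°; cos θ_c = 0.9652.
tᵢ = 2h·cos θ_c / V₁ = 2·12.9·0.9652 / 799 = 0.03117 s.

31.2 ms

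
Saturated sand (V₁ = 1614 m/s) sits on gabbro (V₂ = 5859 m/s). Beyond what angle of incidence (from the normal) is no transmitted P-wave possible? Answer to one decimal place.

Critical incidence: sin θ_c = V₁/V₂ = 1614/5859 = 0.2755.
θ_c = arcsin 0.2755 = 15.99°.

16.0°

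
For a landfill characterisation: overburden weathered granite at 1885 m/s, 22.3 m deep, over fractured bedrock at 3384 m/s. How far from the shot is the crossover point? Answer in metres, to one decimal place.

x_cross = 2h·√((V₂+V₁)/(V₂−V₁)).
(V₂+V₁)/(V₂−V₁) = (3384+1885)/(3384−1885) = 3.5150; √ = 1.8748.
x_cross = 2·22.3·1.8748 = 83.62 m.

83.6 m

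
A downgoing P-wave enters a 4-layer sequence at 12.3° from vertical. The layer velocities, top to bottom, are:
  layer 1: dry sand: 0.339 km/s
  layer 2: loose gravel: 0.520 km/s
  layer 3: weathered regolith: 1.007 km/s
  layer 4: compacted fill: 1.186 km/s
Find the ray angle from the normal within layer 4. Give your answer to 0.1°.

Ray parameter p = sin 12.3° / 0.339 = 6.2841e-01 s/km.
sin θ_4 = p·V_4 = 6.2841e-01 × 1.186 = 0.7453.
θ_4 = arcsin 0.7453 = 48.18°.

48.2°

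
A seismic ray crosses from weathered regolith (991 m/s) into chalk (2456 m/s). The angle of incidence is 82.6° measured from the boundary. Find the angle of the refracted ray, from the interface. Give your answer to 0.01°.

71.39°

Convert to the normal: θ₁ = 90° − 82.6° = 7.4°.
Snell's law: sin θ₂ = (V₂/V₁)·sin θ₁ = (2456/991)·sin 7.4° = 0.3192.
θ₂ = arcsin 0.3192 = 18.61° from the normal.
From the interface: 90° − 18.61° = 71.39°.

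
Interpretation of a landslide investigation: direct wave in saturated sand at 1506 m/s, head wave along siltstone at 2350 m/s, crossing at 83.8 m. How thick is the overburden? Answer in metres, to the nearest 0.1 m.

19.6 m

x_cross = 2h·√((V₂+V₁)/(V₂−V₁)) → h = x_cross / (2·√((V₂+V₁)/(V₂−V₁))).
√((V₂+V₁)/(V₂−V₁)) = √((2350+1506)/(2350−1506)) = 2.1375.
h = 83.8 / (2·2.1375) = 19.60 m.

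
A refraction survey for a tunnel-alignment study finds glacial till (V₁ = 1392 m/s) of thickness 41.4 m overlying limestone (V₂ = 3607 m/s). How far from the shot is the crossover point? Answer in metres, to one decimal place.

θ_c = arcsin(1392/3607) = 22.70°, so cos θ_c = 0.9225 and tᵢ = 2h cos θ_c/V₁ = 0.0549 s.
At crossover x/V₁ = x/V₂ + tᵢ ⇒ x = tᵢ/(1/V₁ − 1/V₂) = 0.05487/(7.1839e-04 − 2.7724e-04) = 124.39 m.

124.4 m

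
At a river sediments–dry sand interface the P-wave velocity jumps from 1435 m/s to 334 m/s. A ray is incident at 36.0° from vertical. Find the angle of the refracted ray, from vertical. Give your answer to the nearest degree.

8°

sin θ₁/V₁ = sin θ₂/V₂ ⇒ sin θ₂ = 334·sin 36.0°/1435 = 334·0.5878/1435 = 0.1368.
θ₂ = sin⁻¹(0.1368) = 7.86° (from vertical).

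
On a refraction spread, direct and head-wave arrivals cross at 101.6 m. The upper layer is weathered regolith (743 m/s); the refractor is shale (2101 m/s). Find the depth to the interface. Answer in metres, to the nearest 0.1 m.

35.1 m

x_cross = 2h·√((V₂+V₁)/(V₂−V₁)) → h = x_cross / (2·√((V₂+V₁)/(V₂−V₁))).
√((V₂+V₁)/(V₂−V₁)) = √((2101+743)/(2101−743)) = 1.4472.
h = 101.6 / (2·1.4472) = 35.10 m.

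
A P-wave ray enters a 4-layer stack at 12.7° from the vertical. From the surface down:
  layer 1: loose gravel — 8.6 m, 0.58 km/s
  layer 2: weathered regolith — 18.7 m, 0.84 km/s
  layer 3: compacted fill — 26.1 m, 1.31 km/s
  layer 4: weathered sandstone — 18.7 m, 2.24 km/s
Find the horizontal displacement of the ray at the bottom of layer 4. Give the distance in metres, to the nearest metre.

53 m

Apply Snell's law at each interface; in layer i the horizontal offset is hᵢ·tan θᵢ.
Layer 1: θ = 12.70°; offset = 8.6·tan 12.70° = 1.938 m.
Layer 2: sin θ = 0.84·sin 12.7°/0.58 = 0.3184, θ = 18.57°; offset = 18.7·tan 18.57° = 6.281 m.
Layer 3: sin θ = 1.31·sin 12.7°/0.58 = 0.4965, θ = 29.77°; offset = 26.1·tan 29.77° = 14.931 m.
Layer 4: sin θ = 2.24·sin 12.7°/0.58 = 0.8491, θ = 58.11°; offset = 18.7·tan 58.11° = 30.054 m.
Summing the layer offsets gives 53.204 m.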